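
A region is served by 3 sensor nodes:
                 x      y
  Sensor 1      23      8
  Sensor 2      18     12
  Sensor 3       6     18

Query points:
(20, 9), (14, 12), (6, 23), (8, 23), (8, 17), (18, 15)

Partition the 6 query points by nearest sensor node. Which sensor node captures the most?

Sensor 3

(20, 9) — d² to each: Sensor 1:10, Sensor 2:13, Sensor 3:277 → nearest is Sensor 1
(14, 12) — d² to each: Sensor 1:97, Sensor 2:16, Sensor 3:100 → nearest is Sensor 2
(6, 23) — d² to each: Sensor 1:514, Sensor 2:265, Sensor 3:25 → nearest is Sensor 3
(8, 23) — d² to each: Sensor 1:450, Sensor 2:221, Sensor 3:29 → nearest is Sensor 3
(8, 17) — d² to each: Sensor 1:306, Sensor 2:125, Sensor 3:5 → nearest is Sensor 3
(18, 15) — d² to each: Sensor 1:74, Sensor 2:9, Sensor 3:153 → nearest is Sensor 2
Tally — Sensor 1:1, Sensor 2:2, Sensor 3:3. Sensor 3 captures the most (3).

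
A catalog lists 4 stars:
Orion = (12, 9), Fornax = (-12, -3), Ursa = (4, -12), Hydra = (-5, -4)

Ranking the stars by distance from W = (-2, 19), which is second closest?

Since √ is increasing, it suffices to compare squared distances:
d²(W, Orion) = (-2−12)² + (19−9)² = 196 + 100 = 296
d²(W, Fornax) = (-2−(-12))² + (19−(-3))² = 100 + 484 = 584
d²(W, Ursa) = (-2−4)² + (19−(-12))² = 36 + 961 = 997
d²(W, Hydra) = (-2−(-5))² + (19−(-4))² = 9 + 529 = 538
Sorted ascending: Orion, Hydra, Fornax, … — the second-nearest is Hydra.

Hydra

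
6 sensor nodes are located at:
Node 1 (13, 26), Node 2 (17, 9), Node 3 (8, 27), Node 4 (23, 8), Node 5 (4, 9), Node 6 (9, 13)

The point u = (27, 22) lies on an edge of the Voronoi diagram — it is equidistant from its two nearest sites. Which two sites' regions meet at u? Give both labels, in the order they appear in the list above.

Squared distances from u to each site:
d²(u, Node 1) = 196 + 16 = 212
d²(u, Node 2) = 100 + 169 = 269
d²(u, Node 3) = 361 + 25 = 386
d²(u, Node 4) = 16 + 196 = 212
d²(u, Node 5) = 529 + 169 = 698
d²(u, Node 6) = 324 + 81 = 405
u is equidistant from Node 1 and Node 4 (both at squared distance 212), and every other site is strictly farther — so u lies on the Node 1–Node 4 Voronoi edge.

Node 1 and Node 4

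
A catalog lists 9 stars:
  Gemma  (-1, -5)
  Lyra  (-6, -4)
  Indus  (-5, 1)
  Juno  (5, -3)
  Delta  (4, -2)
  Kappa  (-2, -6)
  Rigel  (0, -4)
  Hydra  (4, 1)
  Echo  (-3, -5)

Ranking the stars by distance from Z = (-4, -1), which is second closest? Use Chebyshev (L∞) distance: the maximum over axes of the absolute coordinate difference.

d(Z, Gemma) = max(3, 4) = 4
d(Z, Lyra) = max(2, 3) = 3
d(Z, Indus) = max(1, 2) = 2
d(Z, Juno) = max(9, 2) = 9
d(Z, Delta) = max(8, 1) = 8
d(Z, Kappa) = max(2, 5) = 5
d(Z, Rigel) = max(4, 3) = 4
d(Z, Hydra) = max(8, 2) = 8
d(Z, Echo) = max(1, 4) = 4
Sorted ascending: Indus, Lyra, Gemma, … — the second-nearest is Lyra.

Lyra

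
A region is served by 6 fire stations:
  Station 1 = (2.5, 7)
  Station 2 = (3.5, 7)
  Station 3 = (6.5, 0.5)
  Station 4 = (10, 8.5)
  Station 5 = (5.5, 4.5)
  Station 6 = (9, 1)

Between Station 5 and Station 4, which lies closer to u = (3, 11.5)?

Compare squared distances:
d²(u, Station 5) = (3−5.5)² + (11.5−4.5)² = 6.25 + 49 = 55.25
d²(u, Station 4) = (3−10)² + (11.5−8.5)² = 49 + 9 = 58
55.25 < 58, so Station 5 is closer.

Station 5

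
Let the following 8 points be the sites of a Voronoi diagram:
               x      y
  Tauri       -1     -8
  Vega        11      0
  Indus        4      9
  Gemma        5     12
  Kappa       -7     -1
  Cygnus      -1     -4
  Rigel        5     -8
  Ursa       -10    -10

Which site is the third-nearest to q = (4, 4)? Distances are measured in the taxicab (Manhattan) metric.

d(q, Tauri) = |4−(-1)| + |4−(-8)| = 5 + 12 = 17
d(q, Vega) = |4−11| + |4−0| = 7 + 4 = 11
d(q, Indus) = |4−4| + |4−9| = 0 + 5 = 5
d(q, Gemma) = |4−5| + |4−12| = 1 + 8 = 9
d(q, Kappa) = |4−(-7)| + |4−(-1)| = 11 + 5 = 16
d(q, Cygnus) = |4−(-1)| + |4−(-4)| = 5 + 8 = 13
d(q, Rigel) = |4−5| + |4−(-8)| = 1 + 12 = 13
d(q, Ursa) = |4−(-10)| + |4−(-10)| = 14 + 14 = 28
Sorted ascending: Indus, Gemma, Vega, Cygnus, … — the third-nearest is Vega.

Vega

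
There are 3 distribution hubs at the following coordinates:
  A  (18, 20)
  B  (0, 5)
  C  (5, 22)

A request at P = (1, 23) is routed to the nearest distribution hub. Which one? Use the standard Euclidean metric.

Squared Euclidean distances:
|PA|² = 289 + 9 = 298
|PB|² = 1 + 324 = 325
|PC|² = 16 + 1 = 17
Minimum is at C.

C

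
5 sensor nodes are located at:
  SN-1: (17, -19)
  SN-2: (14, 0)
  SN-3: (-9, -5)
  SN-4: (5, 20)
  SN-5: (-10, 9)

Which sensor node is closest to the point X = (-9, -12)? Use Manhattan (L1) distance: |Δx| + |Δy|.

SN-3

d(X, SN-1) = |-9−17| + |-12−(-19)| = 26 + 7 = 33
d(X, SN-2) = |-9−14| + |-12−0| = 23 + 12 = 35
d(X, SN-3) = |-9−(-9)| + |-12−(-5)| = 0 + 7 = 7
d(X, SN-4) = |-9−5| + |-12−20| = 14 + 32 = 46
d(X, SN-5) = |-9−(-10)| + |-12−9| = 1 + 21 = 22
Minimum is at SN-3.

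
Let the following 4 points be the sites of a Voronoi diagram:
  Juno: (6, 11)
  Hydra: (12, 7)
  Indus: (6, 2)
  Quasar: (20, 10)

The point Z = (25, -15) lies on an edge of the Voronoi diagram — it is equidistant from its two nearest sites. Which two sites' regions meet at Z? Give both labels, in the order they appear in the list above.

Squared distances from Z to each site:
d²(Z, Juno) = 361 + 676 = 1037
d²(Z, Hydra) = 169 + 484 = 653
d²(Z, Indus) = 361 + 289 = 650
d²(Z, Quasar) = 25 + 625 = 650
Z is equidistant from Indus and Quasar (both at squared distance 650), and every other site is strictly farther — so Z lies on the Indus–Quasar Voronoi edge.

Indus and Quasar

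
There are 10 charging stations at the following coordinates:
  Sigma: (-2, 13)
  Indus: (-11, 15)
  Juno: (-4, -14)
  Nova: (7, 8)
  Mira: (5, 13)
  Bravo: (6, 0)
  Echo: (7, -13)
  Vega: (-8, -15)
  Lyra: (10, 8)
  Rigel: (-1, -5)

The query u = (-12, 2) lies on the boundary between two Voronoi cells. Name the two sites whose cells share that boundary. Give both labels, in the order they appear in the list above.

Indus and Rigel

Squared distances from u to each site:
d²(u, Sigma) = (-12−(-2))² + (2−13)² = 100 + 121 = 221
d²(u, Indus) = (-12−(-11))² + (2−15)² = 1 + 169 = 170
d²(u, Juno) = (-12−(-4))² + (2−(-14))² = 64 + 256 = 320
d²(u, Nova) = (-12−7)² + (2−8)² = 361 + 36 = 397
d²(u, Mira) = (-12−5)² + (2−13)² = 289 + 121 = 410
d²(u, Bravo) = (-12−6)² + (2−0)² = 324 + 4 = 328
d²(u, Echo) = (-12−7)² + (2−(-13))² = 361 + 225 = 586
d²(u, Vega) = (-12−(-8))² + (2−(-15))² = 16 + 289 = 305
d²(u, Lyra) = (-12−10)² + (2−8)² = 484 + 36 = 520
d²(u, Rigel) = (-12−(-1))² + (2−(-5))² = 121 + 49 = 170
u is equidistant from Indus and Rigel (both at squared distance 170), and every other site is strictly farther — so u lies on the Indus–Rigel Voronoi edge.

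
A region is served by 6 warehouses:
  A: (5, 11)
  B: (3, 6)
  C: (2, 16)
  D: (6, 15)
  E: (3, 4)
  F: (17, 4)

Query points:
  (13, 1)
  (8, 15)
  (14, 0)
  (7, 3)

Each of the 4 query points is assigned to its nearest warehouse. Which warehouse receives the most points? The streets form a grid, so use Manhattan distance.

F

(13, 1) — d to each: A:18, B:15, C:26, D:21, E:13, F:7 → nearest is F
(8, 15) — d to each: A:7, B:14, C:7, D:2, E:16, F:20 → nearest is D
(14, 0) — d to each: A:20, B:17, C:28, D:23, E:15, F:7 → nearest is F
(7, 3) — d to each: A:10, B:7, C:18, D:13, E:5, F:11 → nearest is E
Tally — D:1, E:1, F:2. F captures the most (2).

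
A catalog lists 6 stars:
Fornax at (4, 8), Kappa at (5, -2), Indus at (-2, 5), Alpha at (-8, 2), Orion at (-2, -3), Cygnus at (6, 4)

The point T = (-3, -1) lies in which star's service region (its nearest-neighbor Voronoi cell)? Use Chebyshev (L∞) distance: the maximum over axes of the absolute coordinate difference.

Orion

d(T, Fornax) = max(7, 9) = 9
d(T, Kappa) = max(8, 1) = 8
d(T, Indus) = max(1, 6) = 6
d(T, Alpha) = max(5, 3) = 5
d(T, Orion) = max(1, 2) = 2
d(T, Cygnus) = max(9, 5) = 9
Minimum is at Orion.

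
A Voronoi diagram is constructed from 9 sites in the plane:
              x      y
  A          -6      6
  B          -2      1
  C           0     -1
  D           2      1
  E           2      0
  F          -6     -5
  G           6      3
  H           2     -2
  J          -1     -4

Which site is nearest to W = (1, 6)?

Since √ is increasing, it suffices to compare squared distances:
|WA|² = 49 + 0 = 49
|WB|² = 9 + 25 = 34
|WC|² = 1 + 49 = 50
|WD|² = 1 + 25 = 26
|WE|² = 1 + 36 = 37
|WF|² = 49 + 121 = 170
|WG|² = 25 + 9 = 34
|WH|² = 1 + 64 = 65
|WJ|² = 4 + 100 = 104
Minimum is at D.

D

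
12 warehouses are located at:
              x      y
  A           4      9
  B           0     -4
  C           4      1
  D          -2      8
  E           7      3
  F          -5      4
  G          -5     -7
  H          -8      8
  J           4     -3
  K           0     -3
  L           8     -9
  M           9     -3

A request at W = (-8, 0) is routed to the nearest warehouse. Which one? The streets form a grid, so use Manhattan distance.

d(W,A) = 12 + 9 = 21
d(W,B) = 8 + 4 = 12
d(W,C) = 12 + 1 = 13
d(W,D) = 6 + 8 = 14
d(W,E) = 15 + 3 = 18
d(W,F) = 3 + 4 = 7
d(W,G) = 3 + 7 = 10
d(W,H) = 0 + 8 = 8
d(W,J) = 12 + 3 = 15
d(W,K) = 8 + 3 = 11
d(W,L) = 16 + 9 = 25
d(W,M) = 17 + 3 = 20
The smallest is to F, so W lies in the Voronoi region of F.

F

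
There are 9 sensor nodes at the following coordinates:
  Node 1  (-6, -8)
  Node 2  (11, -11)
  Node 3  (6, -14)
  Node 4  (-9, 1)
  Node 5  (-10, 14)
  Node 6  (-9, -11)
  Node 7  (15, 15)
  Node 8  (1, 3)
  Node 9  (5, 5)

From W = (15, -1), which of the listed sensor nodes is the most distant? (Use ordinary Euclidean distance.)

Compare squared distances (the ordering matches that of the actual distances):
d²(W, Node 1) = 441 + 49 = 490
d²(W, Node 2) = 16 + 100 = 116
d²(W, Node 3) = 81 + 169 = 250
d²(W, Node 4) = 576 + 4 = 580
d²(W, Node 5) = 625 + 225 = 850
d²(W, Node 6) = 576 + 100 = 676
d²(W, Node 7) = 0 + 256 = 256
d²(W, Node 8) = 196 + 16 = 212
d²(W, Node 9) = 100 + 36 = 136
The largest is to Node 5.

Node 5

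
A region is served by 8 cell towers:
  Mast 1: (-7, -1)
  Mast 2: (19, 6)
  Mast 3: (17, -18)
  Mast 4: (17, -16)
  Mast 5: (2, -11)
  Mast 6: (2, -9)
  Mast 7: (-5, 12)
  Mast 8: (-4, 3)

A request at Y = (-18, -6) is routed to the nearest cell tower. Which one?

Mast 1

Since √ is increasing, it suffices to compare squared distances:
d²(Y, Mast 1) = (-18−(-7))² + (-6−(-1))² = 121 + 25 = 146
d²(Y, Mast 2) = (-18−19)² + (-6−6)² = 1369 + 144 = 1513
d²(Y, Mast 3) = (-18−17)² + (-6−(-18))² = 1225 + 144 = 1369
d²(Y, Mast 4) = (-18−17)² + (-6−(-16))² = 1225 + 100 = 1325
d²(Y, Mast 5) = (-18−2)² + (-6−(-11))² = 400 + 25 = 425
d²(Y, Mast 6) = (-18−2)² + (-6−(-9))² = 400 + 9 = 409
d²(Y, Mast 7) = (-18−(-5))² + (-6−12)² = 169 + 324 = 493
d²(Y, Mast 8) = (-18−(-4))² + (-6−3)² = 196 + 81 = 277
Mast 1 is nearest.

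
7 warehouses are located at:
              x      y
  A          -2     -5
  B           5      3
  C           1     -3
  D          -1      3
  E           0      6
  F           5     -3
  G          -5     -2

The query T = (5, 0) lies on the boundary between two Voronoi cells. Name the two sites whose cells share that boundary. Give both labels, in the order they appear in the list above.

B and F

Squared distances from T to each site:
|TA|² = (5−(-2))² + (0−(-5))² = 49 + 25 = 74
|TB|² = (5−5)² + (0−3)² = 0 + 9 = 9
|TC|² = (5−1)² + (0−(-3))² = 16 + 9 = 25
|TD|² = (5−(-1))² + (0−3)² = 36 + 9 = 45
|TE|² = (5−0)² + (0−6)² = 25 + 36 = 61
|TF|² = (5−5)² + (0−(-3))² = 0 + 9 = 9
|TG|² = (5−(-5))² + (0−(-2))² = 100 + 4 = 104
T is equidistant from B and F (both at squared distance 9), and every other site is strictly farther — so T lies on the B–F Voronoi edge.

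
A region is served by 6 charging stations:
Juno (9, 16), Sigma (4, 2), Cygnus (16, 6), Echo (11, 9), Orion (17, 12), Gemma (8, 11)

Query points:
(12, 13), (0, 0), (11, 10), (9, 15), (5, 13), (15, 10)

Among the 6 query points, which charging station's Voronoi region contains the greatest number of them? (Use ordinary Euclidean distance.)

Echo

(12, 13) — d² to each: Juno:18, Sigma:185, Cygnus:65, Echo:17, Orion:26, Gemma:20 → nearest is Echo
(0, 0) — d² to each: Juno:337, Sigma:20, Cygnus:292, Echo:202, Orion:433, Gemma:185 → nearest is Sigma
(11, 10) — d² to each: Juno:40, Sigma:113, Cygnus:41, Echo:1, Orion:40, Gemma:10 → nearest is Echo
(9, 15) — d² to each: Juno:1, Sigma:194, Cygnus:130, Echo:40, Orion:73, Gemma:17 → nearest is Juno
(5, 13) — d² to each: Juno:25, Sigma:122, Cygnus:170, Echo:52, Orion:145, Gemma:13 → nearest is Gemma
(15, 10) — d² to each: Juno:72, Sigma:185, Cygnus:17, Echo:17, Orion:8, Gemma:50 → nearest is Orion
Tally — Juno:1, Sigma:1, Echo:2, Orion:1, Gemma:1. Echo captures the most (2).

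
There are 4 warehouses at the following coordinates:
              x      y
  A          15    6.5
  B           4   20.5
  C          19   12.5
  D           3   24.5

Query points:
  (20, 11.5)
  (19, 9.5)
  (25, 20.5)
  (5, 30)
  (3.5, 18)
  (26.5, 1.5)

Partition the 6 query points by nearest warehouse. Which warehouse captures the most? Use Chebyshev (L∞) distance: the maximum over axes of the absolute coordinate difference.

C

(20, 11.5) — d to each: A:5, B:16, C:1, D:17 → nearest is C
(19, 9.5) — d to each: A:4, B:15, C:3, D:16 → nearest is C
(25, 20.5) — d to each: A:14, B:21, C:8, D:22 → nearest is C
(5, 30) — d to each: A:23.5, B:9.5, C:17.5, D:5.5 → nearest is D
(3.5, 18) — d to each: A:11.5, B:2.5, C:15.5, D:6.5 → nearest is B
(26.5, 1.5) — d to each: A:11.5, B:22.5, C:11, D:23.5 → nearest is C
Tally — B:1, C:4, D:1. C captures the most (4).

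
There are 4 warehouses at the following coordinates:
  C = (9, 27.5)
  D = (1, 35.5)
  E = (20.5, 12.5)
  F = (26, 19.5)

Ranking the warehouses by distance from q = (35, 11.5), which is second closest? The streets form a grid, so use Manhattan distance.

F

d(q,C) = |35−9| + |11.5−27.5| = 26 + 16 = 42
d(q,D) = |35−1| + |11.5−35.5| = 34 + 24 = 58
d(q,E) = |35−20.5| + |11.5−12.5| = 14.5 + 1 = 15.5
d(q,F) = |35−26| + |11.5−19.5| = 9 + 8 = 17
Sorted ascending: E, F, C, … — the second-nearest is F.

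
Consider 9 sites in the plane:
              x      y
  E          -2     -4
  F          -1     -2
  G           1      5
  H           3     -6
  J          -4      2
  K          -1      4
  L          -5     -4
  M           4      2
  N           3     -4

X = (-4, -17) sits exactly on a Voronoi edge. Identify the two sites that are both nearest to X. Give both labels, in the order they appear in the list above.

H and L

Squared distances from X to each site:
|XE|² = 4 + 169 = 173
|XF|² = 9 + 225 = 234
|XG|² = 25 + 484 = 509
|XH|² = 49 + 121 = 170
|XJ|² = 0 + 361 = 361
|XK|² = 9 + 441 = 450
|XL|² = 1 + 169 = 170
|XM|² = 64 + 361 = 425
|XN|² = 49 + 169 = 218
X is equidistant from H and L (both at squared distance 170), and every other site is strictly farther — so X lies on the H–L Voronoi edge.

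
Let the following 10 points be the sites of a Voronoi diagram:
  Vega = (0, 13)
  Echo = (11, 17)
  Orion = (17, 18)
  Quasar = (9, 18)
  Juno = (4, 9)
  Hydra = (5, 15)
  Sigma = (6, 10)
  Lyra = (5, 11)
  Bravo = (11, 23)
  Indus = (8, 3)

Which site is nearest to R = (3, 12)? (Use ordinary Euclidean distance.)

Squared Euclidean distances:
d²(R, Vega) = 9 + 1 = 10
d²(R, Echo) = 64 + 25 = 89
d²(R, Orion) = 196 + 36 = 232
d²(R, Quasar) = 36 + 36 = 72
d²(R, Juno) = 1 + 9 = 10
d²(R, Hydra) = 4 + 9 = 13
d²(R, Sigma) = 9 + 4 = 13
d²(R, Lyra) = 4 + 1 = 5
d²(R, Bravo) = 64 + 121 = 185
d²(R, Indus) = 25 + 81 = 106
Minimum is at Lyra.

Lyra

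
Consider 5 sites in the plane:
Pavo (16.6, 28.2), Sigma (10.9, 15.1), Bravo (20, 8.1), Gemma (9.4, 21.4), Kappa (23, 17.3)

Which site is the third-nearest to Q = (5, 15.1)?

Bravo

Compare squared distances (the ordering matches that of the actual distances):
d²(Q, Pavo) = (5−16.6)² + (15.1−28.2)² = 134.56 + 171.61 = 306.17
d²(Q, Sigma) = (5−10.9)² + (15.1−15.1)² = 34.81 + 0 = 34.81
d²(Q, Bravo) = (5−20)² + (15.1−8.1)² = 225 + 49 = 274
d²(Q, Gemma) = (5−9.4)² + (15.1−21.4)² = 19.36 + 39.69 = 59.05
d²(Q, Kappa) = (5−23)² + (15.1−17.3)² = 324 + 4.84 = 328.84
Sorted ascending: Sigma, Gemma, Bravo, Pavo, … — the third-nearest is Bravo.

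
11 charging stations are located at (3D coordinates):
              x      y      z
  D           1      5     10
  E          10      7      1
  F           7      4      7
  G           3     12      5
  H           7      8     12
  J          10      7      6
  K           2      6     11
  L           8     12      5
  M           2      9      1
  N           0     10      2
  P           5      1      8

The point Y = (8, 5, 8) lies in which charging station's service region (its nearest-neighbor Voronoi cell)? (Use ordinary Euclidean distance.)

Since √ is increasing, it suffices to compare squared distances:
|YD|² = 49 + 0 + 4 = 53
|YE|² = 4 + 4 + 49 = 57
|YF|² = 1 + 1 + 1 = 3
|YG|² = 25 + 49 + 9 = 83
|YH|² = 1 + 9 + 16 = 26
|YJ|² = 4 + 4 + 4 = 12
|YK|² = 36 + 1 + 9 = 46
|YL|² = 0 + 49 + 9 = 58
|YM|² = 36 + 16 + 49 = 101
|YN|² = 64 + 25 + 36 = 125
|YP|² = 9 + 16 + 0 = 25
Minimum is at F.

F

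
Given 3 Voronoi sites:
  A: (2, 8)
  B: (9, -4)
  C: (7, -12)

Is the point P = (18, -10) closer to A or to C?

C

Compare squared distances:
|PA|² = (18−2)² + (-10−8)² = 256 + 324 = 580
|PC|² = (18−7)² + (-10−(-12))² = 121 + 4 = 125
580 > 125, so C is closer.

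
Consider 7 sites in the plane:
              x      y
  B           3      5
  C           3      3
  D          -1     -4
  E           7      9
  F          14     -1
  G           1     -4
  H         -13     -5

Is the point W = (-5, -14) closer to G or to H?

G

Compare squared distances:
|WG|² = (-5−1)² + (-14−(-4))² = 36 + 100 = 136
|WH|² = (-5−(-13))² + (-14−(-5))² = 64 + 81 = 145
136 < 145, so G is closer.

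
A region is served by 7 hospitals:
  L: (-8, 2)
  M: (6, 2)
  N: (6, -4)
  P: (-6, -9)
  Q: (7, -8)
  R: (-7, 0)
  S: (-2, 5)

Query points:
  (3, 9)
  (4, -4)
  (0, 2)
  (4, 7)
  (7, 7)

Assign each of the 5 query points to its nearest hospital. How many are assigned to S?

2

(3, 9) — d² to each: L:170, M:58, N:178, P:405, Q:305, R:181, S:41 → nearest is S
(4, -4) — d² to each: L:180, M:40, N:4, P:125, Q:25, R:137, S:117 → nearest is N
(0, 2) — d² to each: L:64, M:36, N:72, P:157, Q:149, R:53, S:13 → nearest is S
(4, 7) — d² to each: L:169, M:29, N:125, P:356, Q:234, R:170, S:40 → nearest is M
(7, 7) — d² to each: L:250, M:26, N:122, P:425, Q:225, R:245, S:85 → nearest is M
2 of the 5 points have S as nearest.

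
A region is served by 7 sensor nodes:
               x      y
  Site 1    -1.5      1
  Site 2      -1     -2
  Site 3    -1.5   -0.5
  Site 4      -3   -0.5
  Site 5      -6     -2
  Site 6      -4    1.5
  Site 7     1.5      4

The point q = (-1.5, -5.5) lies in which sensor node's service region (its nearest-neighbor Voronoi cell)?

Site 2

Squared Euclidean distances:
d²(q, Site 1) = (-1.5−(-1.5))² + (-5.5−1)² = 0 + 42.25 = 42.25
d²(q, Site 2) = (-1.5−(-1))² + (-5.5−(-2))² = 0.25 + 12.25 = 12.5
d²(q, Site 3) = (-1.5−(-1.5))² + (-5.5−(-0.5))² = 0 + 25 = 25
d²(q, Site 4) = (-1.5−(-3))² + (-5.5−(-0.5))² = 2.25 + 25 = 27.25
d²(q, Site 5) = (-1.5−(-6))² + (-5.5−(-2))² = 20.25 + 12.25 = 32.5
d²(q, Site 6) = (-1.5−(-4))² + (-5.5−1.5)² = 6.25 + 49 = 55.25
d²(q, Site 7) = (-1.5−1.5)² + (-5.5−4)² = 9 + 90.25 = 99.25
Site 2 is nearest.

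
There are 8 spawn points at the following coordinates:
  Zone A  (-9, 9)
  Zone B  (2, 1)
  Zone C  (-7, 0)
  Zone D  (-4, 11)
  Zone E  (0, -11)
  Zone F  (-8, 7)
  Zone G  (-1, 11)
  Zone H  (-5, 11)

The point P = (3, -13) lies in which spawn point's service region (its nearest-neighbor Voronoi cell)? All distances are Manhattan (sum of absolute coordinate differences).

d(P, Zone A) = 12 + 22 = 34
d(P, Zone B) = 1 + 14 = 15
d(P, Zone C) = 10 + 13 = 23
d(P, Zone D) = 7 + 24 = 31
d(P, Zone E) = 3 + 2 = 5
d(P, Zone F) = 11 + 20 = 31
d(P, Zone G) = 4 + 24 = 28
d(P, Zone H) = 8 + 24 = 32
Zone E is nearest.

Zone E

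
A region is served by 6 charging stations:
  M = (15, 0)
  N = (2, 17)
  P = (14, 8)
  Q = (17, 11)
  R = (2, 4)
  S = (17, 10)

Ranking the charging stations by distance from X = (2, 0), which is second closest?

Since √ is increasing, it suffices to compare squared distances:
|XM|² = (2−15)² + (0−0)² = 169 + 0 = 169
|XN|² = (2−2)² + (0−17)² = 0 + 289 = 289
|XP|² = (2−14)² + (0−8)² = 144 + 64 = 208
|XQ|² = (2−17)² + (0−11)² = 225 + 121 = 346
|XR|² = (2−2)² + (0−4)² = 0 + 16 = 16
|XS|² = (2−17)² + (0−10)² = 225 + 100 = 325
Sorted ascending: R, M, P, … — the second-nearest is M.

M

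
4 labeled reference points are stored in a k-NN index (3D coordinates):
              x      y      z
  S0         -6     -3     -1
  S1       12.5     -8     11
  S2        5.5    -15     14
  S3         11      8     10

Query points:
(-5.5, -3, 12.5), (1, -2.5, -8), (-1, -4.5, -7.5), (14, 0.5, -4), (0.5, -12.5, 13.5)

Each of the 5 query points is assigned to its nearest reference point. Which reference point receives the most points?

(-5.5, -3, 12.5) — d² to each: S0:182.5, S1:351.25, S2:267.25, S3:399.5 → nearest is S0
(1, -2.5, -8) — d² to each: S0:98.25, S1:523.5, S2:660.5, S3:534.25 → nearest is S0
(-1, -4.5, -7.5) — d² to each: S0:69.5, S1:536.75, S2:614.75, S3:606.5 → nearest is S0
(14, 0.5, -4) — d² to each: S0:421.25, S1:299.5, S2:636.5, S3:261.25 → nearest is S3
(0.5, -12.5, 13.5) — d² to each: S0:342.75, S1:170.5, S2:31.5, S3:542.75 → nearest is S2
Tally — S0:3, S2:1, S3:1. S0 captures the most (3).

S0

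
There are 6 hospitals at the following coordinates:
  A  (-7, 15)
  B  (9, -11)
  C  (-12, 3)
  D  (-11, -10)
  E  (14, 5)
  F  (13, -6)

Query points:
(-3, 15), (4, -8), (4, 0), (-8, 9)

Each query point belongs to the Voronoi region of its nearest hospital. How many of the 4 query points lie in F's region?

(-3, 15) — d² to each: A:16, B:820, C:225, D:689, E:389, F:697 → nearest is A
(4, -8) — d² to each: A:650, B:34, C:377, D:229, E:269, F:85 → nearest is B
(4, 0) — d² to each: A:346, B:146, C:265, D:325, E:125, F:117 → nearest is F
(-8, 9) — d² to each: A:37, B:689, C:52, D:370, E:500, F:666 → nearest is A
1 of the 4 points has F as nearest.

1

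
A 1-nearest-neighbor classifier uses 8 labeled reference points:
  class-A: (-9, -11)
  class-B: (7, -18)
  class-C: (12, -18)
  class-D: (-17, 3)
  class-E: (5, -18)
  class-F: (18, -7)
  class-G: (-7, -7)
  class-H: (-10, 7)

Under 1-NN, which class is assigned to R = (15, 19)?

class-F

Since √ is increasing, it suffices to compare squared distances:
d²(R, class-A) = (15−(-9))² + (19−(-11))² = 576 + 900 = 1476
d²(R, class-B) = (15−7)² + (19−(-18))² = 64 + 1369 = 1433
d²(R, class-C) = (15−12)² + (19−(-18))² = 9 + 1369 = 1378
d²(R, class-D) = (15−(-17))² + (19−3)² = 1024 + 256 = 1280
d²(R, class-E) = (15−5)² + (19−(-18))² = 100 + 1369 = 1469
d²(R, class-F) = (15−18)² + (19−(-7))² = 9 + 676 = 685
d²(R, class-G) = (15−(-7))² + (19−(-7))² = 484 + 676 = 1160
d²(R, class-H) = (15−(-10))² + (19−7)² = 625 + 144 = 769
Minimum is at class-F.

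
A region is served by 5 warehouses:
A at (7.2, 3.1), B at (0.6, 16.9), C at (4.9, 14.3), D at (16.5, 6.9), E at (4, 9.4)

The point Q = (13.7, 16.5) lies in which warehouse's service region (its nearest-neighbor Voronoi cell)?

C

Compare squared distances (the ordering matches that of the actual distances):
|QA|² = (13.7−7.2)² + (16.5−3.1)² = 42.25 + 179.56 = 221.81
|QB|² = (13.7−0.6)² + (16.5−16.9)² = 171.61 + 0.16 = 171.77
|QC|² = (13.7−4.9)² + (16.5−14.3)² = 77.44 + 4.84 = 82.28
|QD|² = (13.7−16.5)² + (16.5−6.9)² = 7.84 + 92.16 = 100
|QE|² = (13.7−4)² + (16.5−9.4)² = 94.09 + 50.41 = 144.5
C is nearest.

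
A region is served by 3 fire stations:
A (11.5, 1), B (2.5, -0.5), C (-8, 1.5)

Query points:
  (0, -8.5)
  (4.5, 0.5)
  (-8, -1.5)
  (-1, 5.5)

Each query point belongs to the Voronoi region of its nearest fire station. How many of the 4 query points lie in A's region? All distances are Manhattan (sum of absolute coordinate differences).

(0, -8.5) — d to each: A:21, B:10.5, C:18 → nearest is B
(4.5, 0.5) — d to each: A:7.5, B:3, C:13.5 → nearest is B
(-8, -1.5) — d to each: A:22, B:11.5, C:3 → nearest is C
(-1, 5.5) — d to each: A:17, B:9.5, C:11 → nearest is B
0 of the 4 points have A as nearest.

0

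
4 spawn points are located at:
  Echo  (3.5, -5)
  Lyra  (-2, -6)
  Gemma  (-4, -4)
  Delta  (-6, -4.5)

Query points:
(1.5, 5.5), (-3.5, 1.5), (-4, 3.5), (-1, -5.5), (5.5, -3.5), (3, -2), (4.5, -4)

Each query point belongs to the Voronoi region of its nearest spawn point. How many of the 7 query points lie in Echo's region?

(1.5, 5.5) — d² to each: Echo:114.25, Lyra:144.5, Gemma:120.5, Delta:156.25 → nearest is Echo
(-3.5, 1.5) — d² to each: Echo:91.25, Lyra:58.5, Gemma:30.5, Delta:42.25 → nearest is Gemma
(-4, 3.5) — d² to each: Echo:128.5, Lyra:94.25, Gemma:56.25, Delta:68 → nearest is Gemma
(-1, -5.5) — d² to each: Echo:20.5, Lyra:1.25, Gemma:11.25, Delta:26 → nearest is Lyra
(5.5, -3.5) — d² to each: Echo:6.25, Lyra:62.5, Gemma:90.5, Delta:133.25 → nearest is Echo
(3, -2) — d² to each: Echo:9.25, Lyra:41, Gemma:53, Delta:87.25 → nearest is Echo
(4.5, -4) — d² to each: Echo:2, Lyra:46.25, Gemma:72.25, Delta:110.5 → nearest is Echo
4 of the 7 points have Echo as nearest.

4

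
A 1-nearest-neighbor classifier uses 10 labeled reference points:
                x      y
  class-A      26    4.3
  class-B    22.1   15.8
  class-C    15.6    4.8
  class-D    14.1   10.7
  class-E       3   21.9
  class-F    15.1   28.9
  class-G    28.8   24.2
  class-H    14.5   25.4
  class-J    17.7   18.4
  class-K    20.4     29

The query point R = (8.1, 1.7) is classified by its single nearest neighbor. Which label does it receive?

class-C

Since √ is increasing, it suffices to compare squared distances:
d²(R, class-A) = 320.41 + 6.76 = 327.17
d²(R, class-B) = 196 + 198.81 = 394.81
d²(R, class-C) = 56.25 + 9.61 = 65.86
d²(R, class-D) = 36 + 81 = 117
d²(R, class-E) = 26.01 + 408.04 = 434.05
d²(R, class-F) = 49 + 739.84 = 788.84
d²(R, class-G) = 428.49 + 506.25 = 934.74
d²(R, class-H) = 40.96 + 561.69 = 602.65
d²(R, class-J) = 92.16 + 278.89 = 371.05
d²(R, class-K) = 151.29 + 745.29 = 896.58
Minimum is at class-C.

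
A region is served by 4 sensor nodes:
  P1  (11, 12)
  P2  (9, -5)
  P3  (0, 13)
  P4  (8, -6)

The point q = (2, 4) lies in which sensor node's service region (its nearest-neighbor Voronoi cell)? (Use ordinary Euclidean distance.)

Squared Euclidean distances:
|qP1|² = 81 + 64 = 145
|qP2|² = 49 + 81 = 130
|qP3|² = 4 + 81 = 85
|qP4|² = 36 + 100 = 136
Minimum is at P3.

P3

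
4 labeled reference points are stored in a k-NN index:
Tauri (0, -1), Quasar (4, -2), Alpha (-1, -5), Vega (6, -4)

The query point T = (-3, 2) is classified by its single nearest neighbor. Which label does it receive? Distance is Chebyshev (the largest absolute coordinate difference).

Tauri

d(T, Tauri) = max(3, 3) = 3
d(T, Quasar) = max(7, 4) = 7
d(T, Alpha) = max(2, 7) = 7
d(T, Vega) = max(9, 6) = 9
Minimum is at Tauri.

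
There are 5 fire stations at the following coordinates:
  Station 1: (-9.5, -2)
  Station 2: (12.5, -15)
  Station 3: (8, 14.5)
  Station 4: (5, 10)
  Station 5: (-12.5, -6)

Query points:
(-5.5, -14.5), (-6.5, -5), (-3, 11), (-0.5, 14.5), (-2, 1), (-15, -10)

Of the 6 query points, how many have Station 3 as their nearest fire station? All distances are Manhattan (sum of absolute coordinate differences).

1

(-5.5, -14.5) — d to each: Station 1:16.5, Station 2:18.5, Station 3:42.5, Station 4:35, Station 5:15.5 → nearest is Station 5
(-6.5, -5) — d to each: Station 1:6, Station 2:29, Station 3:34, Station 4:26.5, Station 5:7 → nearest is Station 1
(-3, 11) — d to each: Station 1:19.5, Station 2:41.5, Station 3:14.5, Station 4:9, Station 5:26.5 → nearest is Station 4
(-0.5, 14.5) — d to each: Station 1:25.5, Station 2:42.5, Station 3:8.5, Station 4:10, Station 5:32.5 → nearest is Station 3
(-2, 1) — d to each: Station 1:10.5, Station 2:30.5, Station 3:23.5, Station 4:16, Station 5:17.5 → nearest is Station 1
(-15, -10) — d to each: Station 1:13.5, Station 2:32.5, Station 3:47.5, Station 4:40, Station 5:6.5 → nearest is Station 5
1 of the 6 points has Station 3 as nearest.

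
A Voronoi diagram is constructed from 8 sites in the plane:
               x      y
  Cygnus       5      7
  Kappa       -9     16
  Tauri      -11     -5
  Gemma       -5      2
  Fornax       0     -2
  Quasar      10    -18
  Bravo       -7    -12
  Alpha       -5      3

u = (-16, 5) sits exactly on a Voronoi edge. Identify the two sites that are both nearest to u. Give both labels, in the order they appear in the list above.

Tauri and Alpha

Squared distances from u to each site:
d²(u, Cygnus) = (-16−5)² + (5−7)² = 441 + 4 = 445
d²(u, Kappa) = (-16−(-9))² + (5−16)² = 49 + 121 = 170
d²(u, Tauri) = (-16−(-11))² + (5−(-5))² = 25 + 100 = 125
d²(u, Gemma) = (-16−(-5))² + (5−2)² = 121 + 9 = 130
d²(u, Fornax) = (-16−0)² + (5−(-2))² = 256 + 49 = 305
d²(u, Quasar) = (-16−10)² + (5−(-18))² = 676 + 529 = 1205
d²(u, Bravo) = (-16−(-7))² + (5−(-12))² = 81 + 289 = 370
d²(u, Alpha) = (-16−(-5))² + (5−3)² = 121 + 4 = 125
u is equidistant from Tauri and Alpha (both at squared distance 125), and every other site is strictly farther — so u lies on the Tauri–Alpha Voronoi edge.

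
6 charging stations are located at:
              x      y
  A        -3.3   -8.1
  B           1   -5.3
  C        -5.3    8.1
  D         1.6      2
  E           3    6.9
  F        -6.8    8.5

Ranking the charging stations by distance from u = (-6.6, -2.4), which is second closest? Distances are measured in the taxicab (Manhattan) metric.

d(u,A) = |-6.6−(-3.3)| + |-2.4−(-8.1)| = 3.3 + 5.7 = 9
d(u,B) = |-6.6−1| + |-2.4−(-5.3)| = 7.6 + 2.9 = 10.5
d(u,C) = |-6.6−(-5.3)| + |-2.4−8.1| = 1.3 + 10.5 = 11.8
d(u,D) = |-6.6−1.6| + |-2.4−2| = 8.2 + 4.4 = 12.6
d(u,E) = |-6.6−3| + |-2.4−6.9| = 9.6 + 9.3 = 18.9
d(u,F) = |-6.6−(-6.8)| + |-2.4−8.5| = 0.2 + 10.9 = 11.1
Sorted ascending: A, B, F, … — the second-nearest is B.

B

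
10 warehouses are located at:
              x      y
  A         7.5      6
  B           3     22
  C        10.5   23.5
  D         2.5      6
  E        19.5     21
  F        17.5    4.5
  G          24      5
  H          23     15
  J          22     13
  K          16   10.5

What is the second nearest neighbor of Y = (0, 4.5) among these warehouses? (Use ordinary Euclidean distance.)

Compare squared distances (the ordering matches that of the actual distances):
|YA|² = (0−7.5)² + (4.5−6)² = 56.25 + 2.25 = 58.5
|YB|² = (0−3)² + (4.5−22)² = 9 + 306.25 = 315.25
|YC|² = (0−10.5)² + (4.5−23.5)² = 110.25 + 361 = 471.25
|YD|² = (0−2.5)² + (4.5−6)² = 6.25 + 2.25 = 8.5
|YE|² = (0−19.5)² + (4.5−21)² = 380.25 + 272.25 = 652.5
|YF|² = (0−17.5)² + (4.5−4.5)² = 306.25 + 0 = 306.25
|YG|² = (0−24)² + (4.5−5)² = 576 + 0.25 = 576.25
|YH|² = (0−23)² + (4.5−15)² = 529 + 110.25 = 639.25
|YJ|² = (0−22)² + (4.5−13)² = 484 + 72.25 = 556.25
|YK|² = (0−16)² + (4.5−10.5)² = 256 + 36 = 292
Sorted ascending: D, A, K, … — the second-nearest is A.

A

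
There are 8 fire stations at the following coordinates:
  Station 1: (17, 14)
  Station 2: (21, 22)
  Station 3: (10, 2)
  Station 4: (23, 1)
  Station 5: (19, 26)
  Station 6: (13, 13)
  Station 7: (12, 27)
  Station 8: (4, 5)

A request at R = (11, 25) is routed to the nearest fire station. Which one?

Since √ is increasing, it suffices to compare squared distances:
d²(R, Station 1) = (11−17)² + (25−14)² = 36 + 121 = 157
d²(R, Station 2) = (11−21)² + (25−22)² = 100 + 9 = 109
d²(R, Station 3) = (11−10)² + (25−2)² = 1 + 529 = 530
d²(R, Station 4) = (11−23)² + (25−1)² = 144 + 576 = 720
d²(R, Station 5) = (11−19)² + (25−26)² = 64 + 1 = 65
d²(R, Station 6) = (11−13)² + (25−13)² = 4 + 144 = 148
d²(R, Station 7) = (11−12)² + (25−27)² = 1 + 4 = 5
d²(R, Station 8) = (11−4)² + (25−5)² = 49 + 400 = 449
The smallest is to Station 7, so R lies in the Voronoi region of Station 7.

Station 7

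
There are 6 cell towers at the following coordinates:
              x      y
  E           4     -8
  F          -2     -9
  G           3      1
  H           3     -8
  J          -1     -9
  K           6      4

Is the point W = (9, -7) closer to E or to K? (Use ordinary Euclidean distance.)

Compare squared distances:
|WE|² = (9−4)² + (-7−(-8))² = 25 + 1 = 26
|WK|² = (9−6)² + (-7−4)² = 9 + 121 = 130
26 < 130, so E is closer.

E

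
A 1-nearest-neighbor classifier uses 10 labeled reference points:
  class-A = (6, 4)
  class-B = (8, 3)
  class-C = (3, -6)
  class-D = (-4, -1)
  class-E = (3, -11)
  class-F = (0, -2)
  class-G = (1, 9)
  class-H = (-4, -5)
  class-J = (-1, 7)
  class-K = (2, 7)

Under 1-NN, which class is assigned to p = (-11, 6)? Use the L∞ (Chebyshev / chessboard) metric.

d(p, class-A) = max(17, 2) = 17
d(p, class-B) = max(19, 3) = 19
d(p, class-C) = max(14, 12) = 14
d(p, class-D) = max(7, 7) = 7
d(p, class-E) = max(14, 17) = 17
d(p, class-F) = max(11, 8) = 11
d(p, class-G) = max(12, 3) = 12
d(p, class-H) = max(7, 11) = 11
d(p, class-J) = max(10, 1) = 10
d(p, class-K) = max(13, 1) = 13
class-D is nearest.

class-D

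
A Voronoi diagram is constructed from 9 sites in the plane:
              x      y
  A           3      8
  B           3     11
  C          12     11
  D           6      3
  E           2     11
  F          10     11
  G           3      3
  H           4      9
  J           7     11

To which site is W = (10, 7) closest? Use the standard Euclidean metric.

Compare squared distances (the ordering matches that of the actual distances):
|WA|² = (10−3)² + (7−8)² = 49 + 1 = 50
|WB|² = (10−3)² + (7−11)² = 49 + 16 = 65
|WC|² = (10−12)² + (7−11)² = 4 + 16 = 20
|WD|² = (10−6)² + (7−3)² = 16 + 16 = 32
|WE|² = (10−2)² + (7−11)² = 64 + 16 = 80
|WF|² = (10−10)² + (7−11)² = 0 + 16 = 16
|WG|² = (10−3)² + (7−3)² = 49 + 16 = 65
|WH|² = (10−4)² + (7−9)² = 36 + 4 = 40
|WJ|² = (10−7)² + (7−11)² = 9 + 16 = 25
Minimum is at F.

F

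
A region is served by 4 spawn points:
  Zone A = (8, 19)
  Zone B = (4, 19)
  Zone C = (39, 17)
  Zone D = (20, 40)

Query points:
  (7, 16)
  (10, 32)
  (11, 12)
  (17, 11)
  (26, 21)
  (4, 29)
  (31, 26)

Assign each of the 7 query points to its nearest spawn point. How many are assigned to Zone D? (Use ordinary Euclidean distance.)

1

(7, 16) — d² to each: Zone A:10, Zone B:18, Zone C:1025, Zone D:745 → nearest is Zone A
(10, 32) — d² to each: Zone A:173, Zone B:205, Zone C:1066, Zone D:164 → nearest is Zone D
(11, 12) — d² to each: Zone A:58, Zone B:98, Zone C:809, Zone D:865 → nearest is Zone A
(17, 11) — d² to each: Zone A:145, Zone B:233, Zone C:520, Zone D:850 → nearest is Zone A
(26, 21) — d² to each: Zone A:328, Zone B:488, Zone C:185, Zone D:397 → nearest is Zone C
(4, 29) — d² to each: Zone A:116, Zone B:100, Zone C:1369, Zone D:377 → nearest is Zone B
(31, 26) — d² to each: Zone A:578, Zone B:778, Zone C:145, Zone D:317 → nearest is Zone C
1 of the 7 points has Zone D as nearest.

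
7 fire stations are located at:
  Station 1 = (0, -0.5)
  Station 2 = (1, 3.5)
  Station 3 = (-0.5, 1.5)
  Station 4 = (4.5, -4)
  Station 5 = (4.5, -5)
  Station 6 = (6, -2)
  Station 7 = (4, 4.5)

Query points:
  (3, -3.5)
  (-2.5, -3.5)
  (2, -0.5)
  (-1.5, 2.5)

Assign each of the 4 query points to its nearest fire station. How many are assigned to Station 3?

1

(3, -3.5) — d² to each: Station 1:18, Station 2:53, Station 3:37.25, Station 4:2.5, Station 5:4.5, Station 6:11.25, Station 7:65 → nearest is Station 4
(-2.5, -3.5) — d² to each: Station 1:15.25, Station 2:61.25, Station 3:29, Station 4:49.25, Station 5:51.25, Station 6:74.5, Station 7:106.25 → nearest is Station 1
(2, -0.5) — d² to each: Station 1:4, Station 2:17, Station 3:10.25, Station 4:18.5, Station 5:26.5, Station 6:18.25, Station 7:29 → nearest is Station 1
(-1.5, 2.5) — d² to each: Station 1:11.25, Station 2:7.25, Station 3:2, Station 4:78.25, Station 5:92.25, Station 6:76.5, Station 7:34.25 → nearest is Station 3
1 of the 4 points has Station 3 as nearest.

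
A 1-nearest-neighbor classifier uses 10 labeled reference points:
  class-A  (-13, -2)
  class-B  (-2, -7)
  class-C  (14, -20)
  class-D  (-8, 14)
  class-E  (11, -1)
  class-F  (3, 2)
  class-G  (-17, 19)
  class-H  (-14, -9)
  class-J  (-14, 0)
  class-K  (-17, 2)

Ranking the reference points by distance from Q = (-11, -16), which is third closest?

class-A

Compare squared distances (the ordering matches that of the actual distances):
d²(Q, class-A) = 4 + 196 = 200
d²(Q, class-B) = 81 + 81 = 162
d²(Q, class-C) = 625 + 16 = 641
d²(Q, class-D) = 9 + 900 = 909
d²(Q, class-E) = 484 + 225 = 709
d²(Q, class-F) = 196 + 324 = 520
d²(Q, class-G) = 36 + 1225 = 1261
d²(Q, class-H) = 9 + 49 = 58
d²(Q, class-J) = 9 + 256 = 265
d²(Q, class-K) = 36 + 324 = 360
Sorted ascending: class-H, class-B, class-A, class-J, … — the third-nearest is class-A.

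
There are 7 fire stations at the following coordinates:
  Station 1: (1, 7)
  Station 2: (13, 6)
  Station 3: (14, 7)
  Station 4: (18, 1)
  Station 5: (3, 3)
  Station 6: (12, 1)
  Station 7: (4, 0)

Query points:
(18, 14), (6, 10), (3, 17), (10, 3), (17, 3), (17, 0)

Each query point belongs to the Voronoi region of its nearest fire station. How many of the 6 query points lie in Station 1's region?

(18, 14) — d² to each: Station 1:338, Station 2:89, Station 3:65, Station 4:169, Station 5:346, Station 6:205, Station 7:392 → nearest is Station 3
(6, 10) — d² to each: Station 1:34, Station 2:65, Station 3:73, Station 4:225, Station 5:58, Station 6:117, Station 7:104 → nearest is Station 1
(3, 17) — d² to each: Station 1:104, Station 2:221, Station 3:221, Station 4:481, Station 5:196, Station 6:337, Station 7:290 → nearest is Station 1
(10, 3) — d² to each: Station 1:97, Station 2:18, Station 3:32, Station 4:68, Station 5:49, Station 6:8, Station 7:45 → nearest is Station 6
(17, 3) — d² to each: Station 1:272, Station 2:25, Station 3:25, Station 4:5, Station 5:196, Station 6:29, Station 7:178 → nearest is Station 4
(17, 0) — d² to each: Station 1:305, Station 2:52, Station 3:58, Station 4:2, Station 5:205, Station 6:26, Station 7:169 → nearest is Station 4
2 of the 6 points have Station 1 as nearest.

2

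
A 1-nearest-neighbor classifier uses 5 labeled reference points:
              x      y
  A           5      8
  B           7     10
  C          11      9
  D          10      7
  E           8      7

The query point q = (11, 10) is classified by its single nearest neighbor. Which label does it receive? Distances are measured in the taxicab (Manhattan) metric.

d(q,A) = |11−5| + |10−8| = 6 + 2 = 8
d(q,B) = |11−7| + |10−10| = 4 + 0 = 4
d(q,C) = |11−11| + |10−9| = 0 + 1 = 1
d(q,D) = |11−10| + |10−7| = 1 + 3 = 4
d(q,E) = |11−8| + |10−7| = 3 + 3 = 6
Minimum is at C.

C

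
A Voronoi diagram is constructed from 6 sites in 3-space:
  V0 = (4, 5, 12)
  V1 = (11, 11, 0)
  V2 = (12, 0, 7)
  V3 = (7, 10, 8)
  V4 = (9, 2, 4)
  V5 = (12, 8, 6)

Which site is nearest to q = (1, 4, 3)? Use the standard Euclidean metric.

V4

Squared Euclidean distances:
|qV0|² = 9 + 1 + 81 = 91
|qV1|² = 100 + 49 + 9 = 158
|qV2|² = 121 + 16 + 16 = 153
|qV3|² = 36 + 36 + 25 = 97
|qV4|² = 64 + 4 + 1 = 69
|qV5|² = 121 + 16 + 9 = 146
Minimum is at V4.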